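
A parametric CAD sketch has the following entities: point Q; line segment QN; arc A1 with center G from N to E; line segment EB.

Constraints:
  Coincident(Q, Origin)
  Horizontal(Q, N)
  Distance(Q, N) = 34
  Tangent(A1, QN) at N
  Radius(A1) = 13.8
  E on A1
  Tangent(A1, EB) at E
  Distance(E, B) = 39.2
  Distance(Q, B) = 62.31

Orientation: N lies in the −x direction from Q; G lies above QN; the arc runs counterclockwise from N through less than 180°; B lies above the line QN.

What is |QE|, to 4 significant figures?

26.55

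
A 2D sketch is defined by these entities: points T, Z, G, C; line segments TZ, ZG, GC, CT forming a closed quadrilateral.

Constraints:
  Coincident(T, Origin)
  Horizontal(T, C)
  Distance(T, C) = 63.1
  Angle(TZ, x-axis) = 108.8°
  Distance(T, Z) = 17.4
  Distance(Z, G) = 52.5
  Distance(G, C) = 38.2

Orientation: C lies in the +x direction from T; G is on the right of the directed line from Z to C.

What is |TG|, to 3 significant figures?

37.6

Checks: |ZG| = 52.50 ✓; |GC| = 38.20 ✓.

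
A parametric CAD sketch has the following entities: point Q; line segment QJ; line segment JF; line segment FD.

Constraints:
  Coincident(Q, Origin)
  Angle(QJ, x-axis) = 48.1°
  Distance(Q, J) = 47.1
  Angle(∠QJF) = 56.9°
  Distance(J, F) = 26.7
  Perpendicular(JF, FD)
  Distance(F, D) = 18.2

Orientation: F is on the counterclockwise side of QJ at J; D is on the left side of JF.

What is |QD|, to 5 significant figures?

21.279

Q is at the origin; QJ runs at 48.1° with length 47.1, so J = 47.1·(cos 48.1°, sin 48.1°) = (31.455, 35.057). ∠QJF = 56.9°, so JF runs at 48.1° + (180° − 56.9°) = 171.20° from the x-axis; with |JF| = 26.7, F = J + 26.7·(cos 171.20°, sin 171.20°) = (5.0692, 39.142). JF ⟂ FD; with |FD| = 18.2 on the left of JF, D = F + 18.2·(-0.15299, -0.98823) = (2.2849, 21.156). Then |QD| = |D − Q| = 21.279.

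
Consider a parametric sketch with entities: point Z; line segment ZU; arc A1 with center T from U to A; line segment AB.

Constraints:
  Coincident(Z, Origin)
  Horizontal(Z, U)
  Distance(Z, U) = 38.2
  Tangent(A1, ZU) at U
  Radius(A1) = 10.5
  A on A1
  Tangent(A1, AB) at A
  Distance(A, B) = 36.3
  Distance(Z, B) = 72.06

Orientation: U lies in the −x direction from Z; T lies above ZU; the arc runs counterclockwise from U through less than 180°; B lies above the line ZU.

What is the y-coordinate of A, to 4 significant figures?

18.29

Checks: ∠(TU, UZ) = 90.00° ✓; |TU| = 10.50 ✓; |TA| = 10.50 ✓; ∠(TA, AB) = 90.00° ✓; |AB| = 36.30 ✓; |ZB| = 72.06 ✓.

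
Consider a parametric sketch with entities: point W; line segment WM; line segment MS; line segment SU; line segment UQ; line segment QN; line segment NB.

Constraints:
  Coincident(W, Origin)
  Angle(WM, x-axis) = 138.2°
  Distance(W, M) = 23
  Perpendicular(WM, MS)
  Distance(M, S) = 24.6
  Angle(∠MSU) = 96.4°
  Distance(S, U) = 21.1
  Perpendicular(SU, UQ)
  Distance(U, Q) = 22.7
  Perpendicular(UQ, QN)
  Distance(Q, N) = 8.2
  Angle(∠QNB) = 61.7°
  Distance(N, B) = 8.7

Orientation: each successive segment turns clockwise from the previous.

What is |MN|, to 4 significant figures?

15.74

W is at the origin; WM runs at 138.2° with length 23.0, so M = (-17.15, 15.33). The perpendicularity gives MS at right angles to WM, so MS runs at 48.20°; with |MS| = 24.6, S = (-0.7492, 33.67). ∠MSU = 96.4° gives SU at -35.40° from the x-axis; with |SU| = 21.1, U = (16.45, 21.45). The perpendicularity gives UQ at right angles to SU, so UQ runs at -125.4°; with |UQ| = 22.7, Q = (3.300, 2.943). UQ ⟂ QN, so QN runs at 144.6°; with |QN| = 8.2, N = (-3.384, 7.693). Then |MN| = |N − M| = 15.74.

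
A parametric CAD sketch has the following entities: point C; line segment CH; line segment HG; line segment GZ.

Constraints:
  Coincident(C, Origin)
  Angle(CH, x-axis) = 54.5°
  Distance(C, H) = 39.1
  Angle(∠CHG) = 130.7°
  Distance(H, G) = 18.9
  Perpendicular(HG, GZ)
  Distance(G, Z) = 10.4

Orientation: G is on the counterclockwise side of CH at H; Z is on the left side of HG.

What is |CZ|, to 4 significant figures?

48.39

C is at the origin; CH runs at 54.5° with length 39.1, so H = 39.1·(cos 54.5°, sin 54.5°) = (22.71, 31.83). ∠CHG = 130.7°, so HG runs at 54.5° + (180° − 130.7°) = 103.8° from the x-axis; with |HG| = 18.9, G = H + 18.9·(cos 103.8°, sin 103.8°) = (18.20, 50.19). HG ⟂ GZ; with |GZ| = 10.4 on the left of HG, Z = G + 10.4·(-0.9711, -0.2385) = (8.097, 47.71). Then |CZ| = |Z − C| = 48.39.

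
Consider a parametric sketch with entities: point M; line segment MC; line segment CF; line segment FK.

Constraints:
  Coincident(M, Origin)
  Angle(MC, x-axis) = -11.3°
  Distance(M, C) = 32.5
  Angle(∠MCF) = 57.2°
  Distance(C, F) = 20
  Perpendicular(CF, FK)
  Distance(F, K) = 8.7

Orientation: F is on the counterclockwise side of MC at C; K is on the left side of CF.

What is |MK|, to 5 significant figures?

18.772

∠MCF = 57.2°, so CF runs at -11.3° + (180° − 57.2°) = 111.50° from the x-axis; with |CF| = 20.0, F = C + 20.0·(cos 111.50°, sin 111.50°) = (24.540, 12.240). CF ⟂ FK; with |FK| = 8.7 on the left of CF, K = F + 8.7·(-0.93042, -0.36650) = (16.445, 9.0515). Then |MK| = |K − M| = 18.772.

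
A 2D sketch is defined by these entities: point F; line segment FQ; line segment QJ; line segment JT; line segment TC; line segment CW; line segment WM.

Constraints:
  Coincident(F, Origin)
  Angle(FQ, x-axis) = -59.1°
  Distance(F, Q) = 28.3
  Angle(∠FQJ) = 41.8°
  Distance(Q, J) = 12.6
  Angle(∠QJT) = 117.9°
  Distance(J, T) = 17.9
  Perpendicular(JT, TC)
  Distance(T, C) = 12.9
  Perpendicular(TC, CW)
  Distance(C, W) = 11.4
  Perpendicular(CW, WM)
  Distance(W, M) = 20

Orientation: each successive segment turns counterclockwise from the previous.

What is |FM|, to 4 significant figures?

16.46

F is at the origin; FQ runs at -59.1° with length 28.3, so Q = (14.53, -24.28). ∠FQJ = 41.8° gives QJ at 79.10° from the x-axis; with |QJ| = 12.6, J = (16.92, -11.91). ∠QJT = 117.9° gives JT at 141.2° from the x-axis; with |JT| = 17.9, T = (2.966, -0.6943). The perpendicularity gives TC at right angles to JT, so TC runs at -128.8°; with |TC| = 12.9, C = (-5.118, -10.75). The perpendicularity gives CW at right angles to TC, so CW runs at -38.80°; with |CW| = 11.4, W = (3.767, -17.89). The perpendicularity gives WM at right angles to CW, so WM runs at 51.20°; with |WM| = 20.0, M = (16.30, -2.304). Then |FM| = |M − F| = 16.46.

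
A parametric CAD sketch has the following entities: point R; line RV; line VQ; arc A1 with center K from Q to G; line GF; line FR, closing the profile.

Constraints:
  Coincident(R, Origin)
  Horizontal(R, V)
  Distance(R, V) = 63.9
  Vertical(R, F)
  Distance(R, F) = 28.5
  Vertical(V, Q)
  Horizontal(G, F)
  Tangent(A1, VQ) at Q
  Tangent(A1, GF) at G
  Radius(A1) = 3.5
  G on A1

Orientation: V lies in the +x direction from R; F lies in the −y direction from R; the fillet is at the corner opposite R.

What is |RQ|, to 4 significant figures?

68.62

R is at the origin; RV is horizontal with |RV| = 63.9 and V on the +x side, so V = (63.90, 0.000). R and F share the same x with |RF| = 28.5 and F on the −y side, so F = (0.000, -28.50). The virtual corner opposite R is at (63.90, -28.50). The tangent condition forces KQ to be normal to VQ and since A1 is tangent to GF there, KG ⟂ GF, with radius 3.5, so the center K sits 3.5 in from both sides at K = (60.40, -25.00). That places the tangent points at Q = (63.90, -25.00) on VQ and G = (60.40, -28.50) on GF. Then |RQ| = |Q − R| = 68.62.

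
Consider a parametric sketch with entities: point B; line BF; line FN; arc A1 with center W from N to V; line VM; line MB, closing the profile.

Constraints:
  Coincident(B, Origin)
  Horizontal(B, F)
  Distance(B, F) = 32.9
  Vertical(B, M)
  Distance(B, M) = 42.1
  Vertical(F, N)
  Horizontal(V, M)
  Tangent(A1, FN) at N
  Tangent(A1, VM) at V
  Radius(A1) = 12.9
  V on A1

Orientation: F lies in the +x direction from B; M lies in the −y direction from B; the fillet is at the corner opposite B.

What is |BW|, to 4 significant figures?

35.39

BM is vertical with |BM| = 42.1 and M on the −y side, so M = (0.000, -42.10). The virtual corner opposite B is at (32.90, -42.10). The tangent condition forces WN to be normal to FN and A1 meets VM tangentially, so WV is at right angles to VM, with radius 12.9, so the center W sits 12.9 in from both sides at W = (20.00, -29.20). Then |BW| = |W − B| = 35.39.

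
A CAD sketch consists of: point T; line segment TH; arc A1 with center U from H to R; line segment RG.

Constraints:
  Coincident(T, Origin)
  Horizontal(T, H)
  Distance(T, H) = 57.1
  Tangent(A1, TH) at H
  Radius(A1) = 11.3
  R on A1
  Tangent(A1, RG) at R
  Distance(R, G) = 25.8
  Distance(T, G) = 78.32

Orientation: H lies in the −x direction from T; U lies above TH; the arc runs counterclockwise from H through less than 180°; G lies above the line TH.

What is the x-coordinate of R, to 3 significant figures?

-49.7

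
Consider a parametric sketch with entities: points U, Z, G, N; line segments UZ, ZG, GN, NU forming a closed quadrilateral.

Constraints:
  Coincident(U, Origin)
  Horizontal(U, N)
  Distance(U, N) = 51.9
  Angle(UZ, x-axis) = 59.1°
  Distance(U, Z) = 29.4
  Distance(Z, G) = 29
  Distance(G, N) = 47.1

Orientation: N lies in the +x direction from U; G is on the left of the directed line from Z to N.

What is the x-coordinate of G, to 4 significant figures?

36.70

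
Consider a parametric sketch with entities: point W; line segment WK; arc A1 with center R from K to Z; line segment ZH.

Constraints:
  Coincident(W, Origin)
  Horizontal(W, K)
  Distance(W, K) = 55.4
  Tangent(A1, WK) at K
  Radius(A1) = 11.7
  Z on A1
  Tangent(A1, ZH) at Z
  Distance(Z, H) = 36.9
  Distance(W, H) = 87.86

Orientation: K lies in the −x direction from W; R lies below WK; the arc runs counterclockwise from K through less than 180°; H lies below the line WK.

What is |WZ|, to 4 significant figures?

67.34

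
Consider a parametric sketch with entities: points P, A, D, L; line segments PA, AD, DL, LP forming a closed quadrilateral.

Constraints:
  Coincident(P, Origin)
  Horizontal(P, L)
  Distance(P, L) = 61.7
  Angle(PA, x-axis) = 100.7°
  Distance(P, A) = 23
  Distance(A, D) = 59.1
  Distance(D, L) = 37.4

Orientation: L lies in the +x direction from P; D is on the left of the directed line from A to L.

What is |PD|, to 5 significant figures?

64.465

P is at the origin; P and L share the same y with |PL| = 61.7 and L in +x, so L = (61.7, 0). PA runs at 100.7° with |PA| = 23.0, so A = (-4.2703, 22.600). D is determined by |AD| = 59.1 and |DL| = 37.4 together: it lies at the intersection of circle(A, 59.1) and circle(L, 37.4). With |AL| = 69.734, the foot of the radical line on AL is 49.882 from A and the perpendicular offset is √(59.1² − 49.882²) = 31.696. Taking the left-of-AL solution: D = (53.191, 36.419).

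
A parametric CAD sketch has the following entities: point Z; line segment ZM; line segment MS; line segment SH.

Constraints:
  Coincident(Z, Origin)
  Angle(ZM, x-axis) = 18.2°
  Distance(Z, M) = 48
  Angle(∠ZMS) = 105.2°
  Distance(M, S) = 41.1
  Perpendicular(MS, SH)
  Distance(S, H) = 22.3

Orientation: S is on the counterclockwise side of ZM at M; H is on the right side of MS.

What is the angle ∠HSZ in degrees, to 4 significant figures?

130.8°

Z is at the origin; ZM runs at 18.2° with length 48.0, so M = 48.0·(cos 18.2°, sin 18.2°) = (45.60, 14.99). ∠ZMS = 105.2°, so MS runs at 18.2° + (180° − 105.2°) = 93.00° from the x-axis; with |MS| = 41.1, S = M + 41.1·(cos 93.00°, sin 93.00°) = (43.45, 56.04). The perpendicularity gives SH at right angles to MS; with |SH| = 22.3 on the right of MS, H = S + 22.3·(0.9986, 0.05234) = (65.72, 57.20). Then cos ∠HSZ = SH·SZ / (|SH||SZ|), giving 130.8°.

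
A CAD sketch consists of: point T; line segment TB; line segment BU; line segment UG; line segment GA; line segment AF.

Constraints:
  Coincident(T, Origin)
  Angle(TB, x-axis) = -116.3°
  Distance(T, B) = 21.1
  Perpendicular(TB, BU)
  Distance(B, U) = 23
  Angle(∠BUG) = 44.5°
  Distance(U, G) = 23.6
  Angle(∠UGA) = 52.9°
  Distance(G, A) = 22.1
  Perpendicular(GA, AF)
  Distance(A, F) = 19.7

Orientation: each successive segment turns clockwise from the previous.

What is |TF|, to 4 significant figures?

36.93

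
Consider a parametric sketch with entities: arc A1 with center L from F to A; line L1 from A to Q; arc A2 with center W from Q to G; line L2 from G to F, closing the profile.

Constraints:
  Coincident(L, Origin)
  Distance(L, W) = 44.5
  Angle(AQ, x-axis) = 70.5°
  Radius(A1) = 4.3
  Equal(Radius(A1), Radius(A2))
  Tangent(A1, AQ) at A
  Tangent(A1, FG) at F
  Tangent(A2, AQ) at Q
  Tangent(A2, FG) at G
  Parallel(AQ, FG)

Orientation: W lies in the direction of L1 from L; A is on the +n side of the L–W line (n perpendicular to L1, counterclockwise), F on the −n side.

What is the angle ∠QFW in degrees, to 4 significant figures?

5.419°

Tangency of A1 to both parallel lines with radius 4.3 puts A and F at L ± 4.3·n: A = (-4.053, 1.435), F = (4.053, -1.435). Equal radii place Q and G the same way about W: Q = W + 4.3·n = (10.80, 43.38), G = W − 4.3·n = (18.91, 40.51). Then cos ∠QFW = FQ·FW / (|FQ||FW|), giving 5.419°.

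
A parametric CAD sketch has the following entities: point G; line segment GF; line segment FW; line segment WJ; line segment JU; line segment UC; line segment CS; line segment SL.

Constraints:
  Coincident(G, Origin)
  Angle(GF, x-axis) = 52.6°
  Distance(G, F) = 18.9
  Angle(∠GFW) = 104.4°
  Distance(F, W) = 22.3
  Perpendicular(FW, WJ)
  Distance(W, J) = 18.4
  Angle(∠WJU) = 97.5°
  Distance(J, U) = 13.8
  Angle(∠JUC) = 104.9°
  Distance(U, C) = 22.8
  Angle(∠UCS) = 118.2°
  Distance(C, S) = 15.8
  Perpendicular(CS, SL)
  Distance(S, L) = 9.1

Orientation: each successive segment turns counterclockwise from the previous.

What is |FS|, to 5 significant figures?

16.445

∠JUC = 104.9° gives UC at 15.800° from the x-axis; with |UC| = 22.8, C = (12.213, 15.502). ∠UCS = 118.2° gives CS at 77.600° from the x-axis; with |CS| = 15.8, S = (15.606, 30.934). Then |FS| = |S − F| = 16.445.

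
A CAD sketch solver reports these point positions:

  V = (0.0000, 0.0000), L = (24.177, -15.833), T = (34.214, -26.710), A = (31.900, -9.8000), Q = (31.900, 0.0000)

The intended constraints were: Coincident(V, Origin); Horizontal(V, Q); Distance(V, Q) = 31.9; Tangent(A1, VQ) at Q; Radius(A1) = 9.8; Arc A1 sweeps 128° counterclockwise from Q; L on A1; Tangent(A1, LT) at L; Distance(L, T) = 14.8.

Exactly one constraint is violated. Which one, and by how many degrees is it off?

Tangent(A1, LT) at L — off by 4.70°.

V = (0.00, 0.00) ✓; V.y = 0.00, Q.y = 0.00 ✓; |VQ| = 31.90 ✓; ∠(AQ, QV) = 90.00° ✓; |AQ| = 9.800 ✓; bearing(A→L) − bearing(A→Q) = 128.0° ✓; |AL| = 9.800 ✓; ∠(AL, LT) = 85.30° ✗; |LT| = 14.80 ✓.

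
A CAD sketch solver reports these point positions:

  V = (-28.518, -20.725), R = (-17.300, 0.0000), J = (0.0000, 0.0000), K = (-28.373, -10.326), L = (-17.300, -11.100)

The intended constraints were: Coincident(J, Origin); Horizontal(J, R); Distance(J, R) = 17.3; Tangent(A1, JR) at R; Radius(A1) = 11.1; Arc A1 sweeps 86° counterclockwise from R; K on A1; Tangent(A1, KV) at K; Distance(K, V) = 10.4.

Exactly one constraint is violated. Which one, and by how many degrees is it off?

Tangent(A1, KV) at K — off by 3.20°.

J = (0.00, 0.00) ✓; J.y = 0.00, R.y = 0.00 ✓; |JR| = 17.30 ✓; ∠(LR, RJ) = 90.00° ✓; |LR| = 11.10 ✓; bearing(L→K) − bearing(L→R) = 86.00° ✓; |LK| = 11.10 ✓; ∠(LK, KV) = 86.80° ✗; |KV| = 10.40 ✓.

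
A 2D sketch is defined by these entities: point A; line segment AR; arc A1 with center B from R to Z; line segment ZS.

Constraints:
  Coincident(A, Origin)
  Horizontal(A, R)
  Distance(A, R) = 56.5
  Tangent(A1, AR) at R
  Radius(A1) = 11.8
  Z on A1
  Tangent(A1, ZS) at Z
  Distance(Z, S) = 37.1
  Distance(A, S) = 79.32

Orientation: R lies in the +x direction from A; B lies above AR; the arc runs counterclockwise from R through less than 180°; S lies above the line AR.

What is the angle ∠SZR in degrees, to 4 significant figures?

129.7°

Checks: |BZ| = 11.80 ✓; ∠(BZ, ZS) = 90.00° ✓; |ZS| = 37.10 ✓; |AS| = 79.32 ✓.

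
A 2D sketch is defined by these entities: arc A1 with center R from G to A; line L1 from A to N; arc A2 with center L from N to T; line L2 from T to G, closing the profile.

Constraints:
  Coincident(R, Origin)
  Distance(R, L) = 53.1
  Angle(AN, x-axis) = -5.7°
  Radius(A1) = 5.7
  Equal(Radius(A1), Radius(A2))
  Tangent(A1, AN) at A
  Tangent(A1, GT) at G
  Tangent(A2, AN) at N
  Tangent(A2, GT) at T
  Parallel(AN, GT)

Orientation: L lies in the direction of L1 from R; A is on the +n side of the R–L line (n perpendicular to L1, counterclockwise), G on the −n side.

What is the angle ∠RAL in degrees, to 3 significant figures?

83.9°

R is at the origin and L lies 53.1 along u from R, so L = 53.1·u = (52.8, -5.27). Tangency of A1 to both parallel lines with radius 5.7 puts A and G at R ± 5.7·n: A = (0.566, 5.67), G = (-0.566, -5.67). Then cos ∠RAL = AR·AL / (|AR||AL|), giving 83.9°.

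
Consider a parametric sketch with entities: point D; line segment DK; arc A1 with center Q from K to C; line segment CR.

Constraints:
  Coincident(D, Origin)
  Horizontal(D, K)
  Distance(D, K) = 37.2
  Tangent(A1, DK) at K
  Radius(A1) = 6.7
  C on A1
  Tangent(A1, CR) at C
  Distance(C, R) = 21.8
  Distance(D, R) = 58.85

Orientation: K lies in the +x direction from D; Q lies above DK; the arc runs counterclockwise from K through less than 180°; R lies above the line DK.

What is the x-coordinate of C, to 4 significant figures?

42.74

D is at the origin; D and K share the same y with |DK| = 37.2 and K on the +x side, so K = (37.20, 0.000). Since A1 is tangent to DK there, QK ⟂ DK, so Q = K + (0, 6.7) = (37.20, 6.700). Since QC ⟂ CR (tangency), |QR| = √(6.7² + 21.8²) = 22.81 regardless of where C sits on A1. So R lies on both circle(D, 58.85) and circle(Q, 22.81); the above-DK intersection is R = (54.98, 20.98). C is the foot of the tangent from R: C = (42.74, 2.938).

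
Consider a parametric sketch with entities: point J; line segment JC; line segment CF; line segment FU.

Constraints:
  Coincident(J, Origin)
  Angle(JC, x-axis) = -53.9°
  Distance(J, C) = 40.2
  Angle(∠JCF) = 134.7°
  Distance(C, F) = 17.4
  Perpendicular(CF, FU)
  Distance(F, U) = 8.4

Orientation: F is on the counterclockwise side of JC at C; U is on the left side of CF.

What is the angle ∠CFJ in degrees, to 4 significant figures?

32.03°

J is at the origin; JC runs at -53.9° with length 40.2, so C = 40.2·(cos -53.9°, sin -53.9°) = (23.69, -32.48). ∠JCF = 134.7°, so CF runs at -53.9° + (180° − 134.7°) = -8.600° from the x-axis; with |CF| = 17.4, F = C + 17.4·(cos -8.600°, sin -8.600°) = (40.89, -35.08). Then cos ∠CFJ = FC·FJ / (|FC||FJ|), giving 32.03°.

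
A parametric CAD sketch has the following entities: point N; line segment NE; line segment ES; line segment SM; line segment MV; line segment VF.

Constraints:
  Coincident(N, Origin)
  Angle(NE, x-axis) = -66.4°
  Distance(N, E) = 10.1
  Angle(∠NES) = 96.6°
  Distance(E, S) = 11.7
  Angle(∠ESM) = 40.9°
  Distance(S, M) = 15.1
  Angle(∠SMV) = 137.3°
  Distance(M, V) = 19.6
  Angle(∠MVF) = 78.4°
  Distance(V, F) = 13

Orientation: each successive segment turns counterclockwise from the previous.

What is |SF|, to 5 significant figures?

28.194

N is at the origin; NE runs at -66.4° with length 10.1, so E = (4.0435, -9.2553). ∠NES = 96.6° gives ES at 17.000° from the x-axis; with |ES| = 11.7, S = (15.232, -5.8345). ∠ESM = 40.9° gives SM at 156.10° from the x-axis; with |SM| = 15.1, M = (1.4271, 0.28312). ∠SMV = 137.3° gives MV at -161.20° from the x-axis; with |MV| = 19.6, V = (-17.127, -6.0333). ∠MVF = 78.4° gives VF at -59.600° from the x-axis; with |VF| = 13.0, F = (-10.549, -17.246). Then |SF| = |F − S| = 28.194.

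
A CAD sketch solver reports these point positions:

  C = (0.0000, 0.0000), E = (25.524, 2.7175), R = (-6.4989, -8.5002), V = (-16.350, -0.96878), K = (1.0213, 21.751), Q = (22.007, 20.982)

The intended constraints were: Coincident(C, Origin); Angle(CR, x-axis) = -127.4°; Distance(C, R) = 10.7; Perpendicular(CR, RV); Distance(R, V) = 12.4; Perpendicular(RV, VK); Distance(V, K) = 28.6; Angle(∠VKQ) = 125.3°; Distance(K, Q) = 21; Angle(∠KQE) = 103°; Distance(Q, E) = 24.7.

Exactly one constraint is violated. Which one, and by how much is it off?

Distance(Q, E) = 24.7 — off by 6.10.

C = (0.00, 0.00) ✓; CR at -127.4° ✓; |CR| = 10.70 ✓; ∠(CR, RV) = 90.00° ✓; |RV| = 12.40 ✓; ∠(RV, VK) = 90.00° ✓; |VK| = 28.60 ✓; ∠VKQ = 125.3° ✓; |KQ| = 21.00 ✓; ∠KQE = 103.0° ✓; |QE| = 18.60 ✗.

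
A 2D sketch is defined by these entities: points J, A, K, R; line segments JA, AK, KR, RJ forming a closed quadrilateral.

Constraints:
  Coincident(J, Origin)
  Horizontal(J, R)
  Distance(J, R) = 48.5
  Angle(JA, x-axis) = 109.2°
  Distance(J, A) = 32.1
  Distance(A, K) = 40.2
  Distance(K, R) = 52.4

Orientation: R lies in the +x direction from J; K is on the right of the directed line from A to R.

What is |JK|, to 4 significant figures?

9.691

J is at the origin; JR is horizontal with |JR| = 48.5 and R in +x, so R = (48.5, 0). JA runs at 109.2° with |JA| = 32.1, so A = (-10.56, 30.31). K is determined by |AK| = 40.2 and |KR| = 52.4 together: it lies at the intersection of circle(A, 40.2) and circle(R, 52.4). With |AR| = 66.38, the foot of the radical line on AR is 24.68 from A and the perpendicular offset is √(40.2² − 24.68²) = 31.73. Taking the right-of-AR solution: K = (-3.089, -9.186).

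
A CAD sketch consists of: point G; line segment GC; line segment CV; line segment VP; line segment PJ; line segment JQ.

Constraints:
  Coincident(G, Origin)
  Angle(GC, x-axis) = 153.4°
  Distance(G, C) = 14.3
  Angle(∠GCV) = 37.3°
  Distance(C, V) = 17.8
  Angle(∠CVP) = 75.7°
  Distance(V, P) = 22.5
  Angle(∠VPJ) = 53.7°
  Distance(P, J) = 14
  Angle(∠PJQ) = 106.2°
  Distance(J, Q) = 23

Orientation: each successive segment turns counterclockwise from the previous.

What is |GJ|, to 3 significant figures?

8.35

G is at the origin; GC runs at 153.4° with length 14.3, so C = (-12.8, 6.40). ∠GCV = 37.3° gives CV at -63.9° from the x-axis; with |CV| = 17.8, V = (-4.96, -9.58). ∠CVP = 75.7° gives VP at 40.4° from the x-axis; with |VP| = 22.5, P = (12.2, 5.00). ∠VPJ = 53.7° gives PJ at 167° from the x-axis; with |PJ| = 14.0, J = (-1.45, 8.22). Then |GJ| = |J − G| = 8.35.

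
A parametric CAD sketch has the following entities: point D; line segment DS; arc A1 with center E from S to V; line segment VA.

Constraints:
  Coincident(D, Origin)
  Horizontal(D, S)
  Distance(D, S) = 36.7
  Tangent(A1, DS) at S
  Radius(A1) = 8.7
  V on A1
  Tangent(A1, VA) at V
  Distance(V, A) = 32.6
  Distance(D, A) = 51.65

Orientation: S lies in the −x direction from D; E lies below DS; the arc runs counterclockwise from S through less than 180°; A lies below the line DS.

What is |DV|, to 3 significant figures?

46.2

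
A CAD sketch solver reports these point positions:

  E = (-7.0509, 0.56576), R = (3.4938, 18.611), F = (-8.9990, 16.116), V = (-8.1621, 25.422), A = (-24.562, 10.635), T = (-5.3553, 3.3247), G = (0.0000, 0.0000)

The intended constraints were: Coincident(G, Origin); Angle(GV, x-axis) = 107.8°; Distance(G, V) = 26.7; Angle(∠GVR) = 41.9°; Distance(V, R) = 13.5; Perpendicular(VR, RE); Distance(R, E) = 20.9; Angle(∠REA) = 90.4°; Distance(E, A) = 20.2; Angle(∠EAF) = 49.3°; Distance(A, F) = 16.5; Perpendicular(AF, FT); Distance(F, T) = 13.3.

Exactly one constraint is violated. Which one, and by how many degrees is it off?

Perpendicular(AF, FT) — off by 3.50°.

G = (0.00, 0.00) ✓; GV at 107.8° ✓; |GV| = 26.70 ✓; ∠GVR = 41.90° ✓; |VR| = 13.50 ✓; ∠(VR, RE) = 90.00° ✓; |RE| = 20.90 ✓; ∠REA = 90.40° ✓; |EA| = 20.20 ✓; ∠EAF = 49.30° ✓; |AF| = 16.50 ✓; ∠(AF, FT) = 93.50° ✗; |FT| = 13.30 ✓.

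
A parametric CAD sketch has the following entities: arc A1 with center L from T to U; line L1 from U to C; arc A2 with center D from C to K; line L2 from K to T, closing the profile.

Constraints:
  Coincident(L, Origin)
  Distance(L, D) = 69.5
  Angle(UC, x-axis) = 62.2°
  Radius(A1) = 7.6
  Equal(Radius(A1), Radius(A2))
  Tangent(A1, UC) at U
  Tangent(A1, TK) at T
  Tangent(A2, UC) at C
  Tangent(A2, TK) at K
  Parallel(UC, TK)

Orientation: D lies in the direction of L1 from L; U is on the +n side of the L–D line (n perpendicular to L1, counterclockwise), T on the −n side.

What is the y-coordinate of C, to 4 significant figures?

65.02

Tangency of A1 to both parallel lines with radius 7.6 puts U and T at L ± 7.6·n: U = (-6.723, 3.545), T = (6.723, -3.545). Equal radii place C and K the same way about D: C = D + 7.6·n = (25.69, 65.02), K = D − 7.6·n = (39.14, 57.93). So C.y = 65.02.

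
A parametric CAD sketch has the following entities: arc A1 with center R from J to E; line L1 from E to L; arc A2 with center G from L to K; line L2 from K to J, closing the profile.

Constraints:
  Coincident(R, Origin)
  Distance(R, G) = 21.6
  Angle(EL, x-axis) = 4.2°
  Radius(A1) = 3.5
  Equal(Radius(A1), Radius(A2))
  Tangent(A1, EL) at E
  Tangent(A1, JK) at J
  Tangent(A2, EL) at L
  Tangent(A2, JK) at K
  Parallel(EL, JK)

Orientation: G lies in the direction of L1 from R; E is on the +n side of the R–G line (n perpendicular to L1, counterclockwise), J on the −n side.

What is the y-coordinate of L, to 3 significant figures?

5.07

Tangency of A1 to both parallel lines with radius 3.5 puts E and J at R ± 3.5·n: E = (-0.256, 3.49), J = (0.256, -3.49). Equal radii place L and K the same way about G: L = G + 3.5·n = (21.3, 5.07), K = G − 3.5·n = (21.8, -1.91). So L.y = 5.07.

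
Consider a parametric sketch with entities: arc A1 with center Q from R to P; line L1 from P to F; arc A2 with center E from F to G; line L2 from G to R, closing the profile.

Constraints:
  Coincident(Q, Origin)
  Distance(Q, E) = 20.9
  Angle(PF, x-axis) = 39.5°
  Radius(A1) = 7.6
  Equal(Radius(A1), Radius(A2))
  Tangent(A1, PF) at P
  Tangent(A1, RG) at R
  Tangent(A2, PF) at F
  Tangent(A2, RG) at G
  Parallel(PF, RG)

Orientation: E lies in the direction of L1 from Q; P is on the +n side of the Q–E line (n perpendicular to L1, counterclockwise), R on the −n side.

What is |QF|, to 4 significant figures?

22.24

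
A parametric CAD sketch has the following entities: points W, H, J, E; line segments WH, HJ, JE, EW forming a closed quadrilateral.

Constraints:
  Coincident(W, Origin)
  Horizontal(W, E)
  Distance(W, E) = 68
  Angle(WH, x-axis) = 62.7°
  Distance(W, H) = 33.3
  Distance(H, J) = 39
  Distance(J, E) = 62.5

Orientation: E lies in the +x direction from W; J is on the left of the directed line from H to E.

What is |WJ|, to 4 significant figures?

71.45

W is at the origin; W and E share the same y with |WE| = 68.0 and E in +x, so E = (68.0, 0). WH runs at 62.7° with |WH| = 33.3, so H = (15.27, 29.59). J is determined by |HJ| = 39.0 and |JE| = 62.5 together: it lies at the intersection of circle(H, 39.0) and circle(E, 62.5). With |HE| = 60.46, the foot of the radical line on HE is 10.51 from H and the perpendicular offset is √(39.0² − 10.51²) = 37.56. Taking the left-of-HE solution: J = (42.82, 57.20).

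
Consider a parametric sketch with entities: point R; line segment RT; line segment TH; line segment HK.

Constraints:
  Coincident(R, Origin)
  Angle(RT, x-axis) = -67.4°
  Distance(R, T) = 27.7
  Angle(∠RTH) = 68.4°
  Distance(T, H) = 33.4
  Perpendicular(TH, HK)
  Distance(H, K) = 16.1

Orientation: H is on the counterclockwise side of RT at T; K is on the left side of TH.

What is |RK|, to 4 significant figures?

25.13

R is at the origin; RT runs at -67.4° with length 27.7, so T = 27.7·(cos -67.4°, sin -67.4°) = (10.64, -25.57). ∠RTH = 68.4°, so TH runs at -67.4° + (180° − 68.4°) = 44.20° from the x-axis; with |TH| = 33.4, H = T + 33.4·(cos 44.20°, sin 44.20°) = (34.59, -2.288). TH is perpendicular to HK; with |HK| = 16.1 on the left of TH, K = H + 16.1·(-0.6972, 0.7169) = (23.37, 9.255). Then |RK| = |K − R| = 25.13.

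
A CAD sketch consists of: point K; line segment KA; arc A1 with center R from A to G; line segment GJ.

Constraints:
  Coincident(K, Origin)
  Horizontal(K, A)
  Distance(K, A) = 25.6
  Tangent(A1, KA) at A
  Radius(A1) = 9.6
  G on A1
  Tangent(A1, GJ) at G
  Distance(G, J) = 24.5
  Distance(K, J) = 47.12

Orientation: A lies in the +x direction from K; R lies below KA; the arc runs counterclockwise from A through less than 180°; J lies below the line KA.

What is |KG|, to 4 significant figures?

23.08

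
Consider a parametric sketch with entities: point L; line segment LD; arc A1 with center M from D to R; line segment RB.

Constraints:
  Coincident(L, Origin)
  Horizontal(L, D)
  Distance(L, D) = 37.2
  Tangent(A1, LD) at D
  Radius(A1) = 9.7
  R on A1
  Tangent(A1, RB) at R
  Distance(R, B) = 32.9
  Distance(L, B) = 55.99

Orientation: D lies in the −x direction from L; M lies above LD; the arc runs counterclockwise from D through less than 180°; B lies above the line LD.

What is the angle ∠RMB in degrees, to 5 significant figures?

73.573°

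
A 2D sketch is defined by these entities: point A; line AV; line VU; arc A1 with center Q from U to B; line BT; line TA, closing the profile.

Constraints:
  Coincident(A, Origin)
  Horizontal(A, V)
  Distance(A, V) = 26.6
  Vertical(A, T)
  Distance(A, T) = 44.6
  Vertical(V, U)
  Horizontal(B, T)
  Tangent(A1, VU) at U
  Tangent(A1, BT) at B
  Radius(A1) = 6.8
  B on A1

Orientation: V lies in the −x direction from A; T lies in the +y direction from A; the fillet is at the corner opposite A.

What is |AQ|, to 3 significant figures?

42.7

A is at the origin; AV is horizontal with |AV| = 26.6 and V on the −x side, so V = (-26.6, 0.00). AT is vertical with |AT| = 44.6 and T on the +y side, so T = (0.00, 44.6). The virtual corner opposite A is at (-26.6, 44.6). The tangent condition forces QU to be normal to VU and A1 meets BT tangentially, so QB is at right angles to BT, with radius 6.8, so the center Q sits 6.8 in from both sides at Q = (-19.8, 37.8). Then |AQ| = |Q − A| = 42.7.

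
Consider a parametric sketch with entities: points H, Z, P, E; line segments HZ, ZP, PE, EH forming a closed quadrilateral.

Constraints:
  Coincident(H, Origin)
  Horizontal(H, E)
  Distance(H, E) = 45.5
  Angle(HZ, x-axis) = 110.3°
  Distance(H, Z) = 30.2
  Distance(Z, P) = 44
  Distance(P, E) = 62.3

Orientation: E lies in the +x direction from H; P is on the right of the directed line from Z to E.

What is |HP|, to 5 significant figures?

21.436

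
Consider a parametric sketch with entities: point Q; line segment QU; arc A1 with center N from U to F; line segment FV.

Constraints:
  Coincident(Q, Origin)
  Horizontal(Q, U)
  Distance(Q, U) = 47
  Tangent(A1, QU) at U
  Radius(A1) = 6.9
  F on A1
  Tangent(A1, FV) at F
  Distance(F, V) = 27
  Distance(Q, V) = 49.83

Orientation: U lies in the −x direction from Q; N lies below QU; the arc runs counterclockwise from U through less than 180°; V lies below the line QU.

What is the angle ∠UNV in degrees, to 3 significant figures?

160°

Checks: |NF| = 6.900 ✓; ∠(NF, FV) = 90.00° ✓; |FV| = 27.00 ✓; |QV| = 49.83 ✓.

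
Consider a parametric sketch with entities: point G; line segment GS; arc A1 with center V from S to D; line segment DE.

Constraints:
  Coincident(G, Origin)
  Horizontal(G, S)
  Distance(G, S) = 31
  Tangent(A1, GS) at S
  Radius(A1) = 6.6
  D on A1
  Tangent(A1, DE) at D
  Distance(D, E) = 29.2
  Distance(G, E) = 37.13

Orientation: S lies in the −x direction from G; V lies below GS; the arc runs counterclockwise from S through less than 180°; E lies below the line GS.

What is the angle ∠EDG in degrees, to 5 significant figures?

66.128°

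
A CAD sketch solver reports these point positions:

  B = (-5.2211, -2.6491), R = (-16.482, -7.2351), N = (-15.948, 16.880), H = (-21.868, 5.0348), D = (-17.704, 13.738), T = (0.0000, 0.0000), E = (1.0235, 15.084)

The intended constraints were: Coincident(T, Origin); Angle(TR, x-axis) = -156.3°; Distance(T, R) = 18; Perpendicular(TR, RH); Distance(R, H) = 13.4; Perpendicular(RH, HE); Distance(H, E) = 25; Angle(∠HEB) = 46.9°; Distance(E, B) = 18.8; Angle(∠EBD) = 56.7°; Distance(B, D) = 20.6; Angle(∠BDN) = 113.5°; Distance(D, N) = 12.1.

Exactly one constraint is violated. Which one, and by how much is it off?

Distance(D, N) = 12.1 — off by 8.50.

T = (0.00, 0.00) ✓; TR at -156.3° ✓; |TR| = 18.00 ✓; ∠(TR, RH) = 90.00° ✓; |RH| = 13.40 ✓; ∠(RH, HE) = 90.00° ✓; |HE| = 25.00 ✓; ∠HEB = 46.90° ✓; |EB| = 18.80 ✓; ∠EBD = 56.70° ✓; |BD| = 20.60 ✓; ∠BDN = 113.5° ✓; |DN| = 3.599 ✗.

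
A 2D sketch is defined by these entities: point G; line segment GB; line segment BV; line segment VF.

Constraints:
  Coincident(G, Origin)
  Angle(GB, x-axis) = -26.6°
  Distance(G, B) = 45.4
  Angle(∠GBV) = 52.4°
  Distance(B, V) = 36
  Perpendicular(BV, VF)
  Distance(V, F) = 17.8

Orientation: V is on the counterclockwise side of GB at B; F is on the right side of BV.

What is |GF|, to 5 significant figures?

54.407

G is at the origin; GB runs at -26.6° with length 45.4, so B = 45.4·(cos -26.6°, sin -26.6°) = (40.595, -20.328). ∠GBV = 52.4°, so BV runs at -26.6° + (180° − 52.4°) = 101.00° from the x-axis; with |BV| = 36.0, V = B + 36.0·(cos 101.00°, sin 101.00°) = (33.725, 15.010). BV ⟂ VF; with |VF| = 17.8 on the right of BV, F = V + 17.8·(0.98163, 0.19081) = (51.198, 18.407). Then |GF| = |F − G| = 54.407.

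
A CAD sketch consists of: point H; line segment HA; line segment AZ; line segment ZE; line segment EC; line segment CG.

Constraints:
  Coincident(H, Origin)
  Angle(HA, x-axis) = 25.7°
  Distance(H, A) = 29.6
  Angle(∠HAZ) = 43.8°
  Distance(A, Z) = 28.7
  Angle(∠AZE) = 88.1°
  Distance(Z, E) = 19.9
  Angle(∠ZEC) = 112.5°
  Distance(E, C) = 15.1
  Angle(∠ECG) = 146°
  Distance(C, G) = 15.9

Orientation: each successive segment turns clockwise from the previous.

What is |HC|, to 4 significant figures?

8.823

H is at the origin; HA runs at 25.7° with length 29.6, so A = (26.67, 12.84). ∠HAZ = 43.8° gives AZ at -110.5° from the x-axis; with |AZ| = 28.7, Z = (16.62, -14.05). ∠AZE = 88.1° gives ZE at 157.6° from the x-axis; with |ZE| = 19.9, E = (-1.778, -6.463). ∠ZEC = 112.5° gives EC at 90.10° from the x-axis; with |EC| = 15.1, C = (-1.804, 8.637). Then |HC| = |C − H| = 8.823.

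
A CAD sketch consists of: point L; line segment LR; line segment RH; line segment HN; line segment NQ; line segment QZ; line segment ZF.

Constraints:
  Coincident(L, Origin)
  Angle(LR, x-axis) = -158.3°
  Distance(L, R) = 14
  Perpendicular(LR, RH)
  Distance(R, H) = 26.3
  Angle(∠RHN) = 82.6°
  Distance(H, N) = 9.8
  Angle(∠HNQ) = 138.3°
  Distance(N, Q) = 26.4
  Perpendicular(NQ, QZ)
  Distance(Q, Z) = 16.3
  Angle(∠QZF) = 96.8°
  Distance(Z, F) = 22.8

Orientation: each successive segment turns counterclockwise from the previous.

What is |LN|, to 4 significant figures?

25.40

The perpendicularity gives RH at right angles to LR, so RH runs at -68.30°; with |RH| = 26.3, H = (-3.284, -29.61). ∠RHN = 82.6° gives HN at 29.10° from the x-axis; with |HN| = 9.8, N = (5.279, -24.85). Then |LN| = |N − L| = 25.40.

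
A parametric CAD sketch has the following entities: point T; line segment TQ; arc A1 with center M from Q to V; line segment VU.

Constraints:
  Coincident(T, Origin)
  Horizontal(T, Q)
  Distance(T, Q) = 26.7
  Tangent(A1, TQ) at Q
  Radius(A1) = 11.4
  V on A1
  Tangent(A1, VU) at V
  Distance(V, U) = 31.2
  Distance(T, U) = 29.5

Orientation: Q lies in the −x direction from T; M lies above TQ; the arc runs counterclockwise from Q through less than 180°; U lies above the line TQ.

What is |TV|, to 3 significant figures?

18.2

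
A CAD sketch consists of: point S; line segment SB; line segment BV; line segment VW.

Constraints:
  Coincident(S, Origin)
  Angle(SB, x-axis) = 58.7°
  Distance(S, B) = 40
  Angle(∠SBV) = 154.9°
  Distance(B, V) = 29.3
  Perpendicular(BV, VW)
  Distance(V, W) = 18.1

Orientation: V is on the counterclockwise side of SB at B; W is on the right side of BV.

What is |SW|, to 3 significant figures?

74.3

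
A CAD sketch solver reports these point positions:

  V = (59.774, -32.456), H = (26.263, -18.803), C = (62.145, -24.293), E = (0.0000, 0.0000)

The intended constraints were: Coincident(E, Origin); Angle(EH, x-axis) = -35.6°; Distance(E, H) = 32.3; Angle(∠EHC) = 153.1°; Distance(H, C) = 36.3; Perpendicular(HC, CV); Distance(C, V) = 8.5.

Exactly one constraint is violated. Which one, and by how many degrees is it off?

Perpendicular(HC, CV) — off by 7.50°.

E = (0.00, 0.00) ✓; EH at -35.60° ✓; |EH| = 32.30 ✓; ∠EHC = 153.1° ✓; |HC| = 36.30 ✓; ∠(HC, CV) = 97.50° ✗; |CV| = 8.500 ✓.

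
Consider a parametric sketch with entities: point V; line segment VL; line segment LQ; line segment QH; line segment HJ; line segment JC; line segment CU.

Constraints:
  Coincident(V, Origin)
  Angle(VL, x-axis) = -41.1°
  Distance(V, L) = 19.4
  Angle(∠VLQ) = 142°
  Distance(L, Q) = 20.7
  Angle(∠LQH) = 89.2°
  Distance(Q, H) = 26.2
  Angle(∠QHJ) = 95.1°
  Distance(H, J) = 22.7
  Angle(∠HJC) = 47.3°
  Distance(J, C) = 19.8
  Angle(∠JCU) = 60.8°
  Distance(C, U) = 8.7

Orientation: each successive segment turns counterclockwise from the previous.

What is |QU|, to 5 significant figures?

21.721

V is at the origin; VL runs at -41.1° with length 19.4, so L = (14.619, -12.753). ∠VLQ = 142.0° gives LQ at -3.1000° from the x-axis; with |LQ| = 20.7, Q = (35.289, -13.873). ∠LQH = 89.2° gives QH at 87.700° from the x-axis; with |QH| = 26.2, H = (36.340, 12.306). ∠QHJ = 95.1° gives HJ at 172.60° from the x-axis; with |HJ| = 22.7, J = (13.829, 15.230). ∠HJC = 47.3° gives JC at -54.700° from the x-axis; with |JC| = 19.8, C = (25.271, -0.92948). ∠JCU = 60.8° gives CU at 64.500° from the x-axis; with |CU| = 8.7, U = (29.016, 6.9230). Then |QU| = |U − Q| = 21.721.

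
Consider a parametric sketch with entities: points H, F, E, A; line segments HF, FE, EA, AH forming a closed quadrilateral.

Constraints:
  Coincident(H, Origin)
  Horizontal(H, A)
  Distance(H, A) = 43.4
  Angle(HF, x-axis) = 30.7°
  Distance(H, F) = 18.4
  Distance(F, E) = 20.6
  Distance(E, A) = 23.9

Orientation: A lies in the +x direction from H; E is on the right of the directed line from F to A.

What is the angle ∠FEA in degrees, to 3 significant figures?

81.4°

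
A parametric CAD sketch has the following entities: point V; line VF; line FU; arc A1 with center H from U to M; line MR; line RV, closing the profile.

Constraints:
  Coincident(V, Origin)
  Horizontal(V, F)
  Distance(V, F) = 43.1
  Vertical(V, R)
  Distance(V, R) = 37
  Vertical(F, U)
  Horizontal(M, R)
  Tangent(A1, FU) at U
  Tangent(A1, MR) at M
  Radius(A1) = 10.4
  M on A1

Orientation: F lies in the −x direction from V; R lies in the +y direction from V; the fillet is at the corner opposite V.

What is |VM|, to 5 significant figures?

49.379

V is at the origin; V and F share the same y with |VF| = 43.1 and F on the −x side, so F = (-43.100, 0.0000). VR is vertical with |VR| = 37.0 and R on the +y side, so R = (0.0000, 37.000). The virtual corner opposite V is at (-43.100, 37.000). A1 meets FU tangentially, so HU is at right angles to FU and since A1 is tangent to MR there, HM ⟂ MR, with radius 10.4, so the center H sits 10.4 in from both sides at H = (-32.700, 26.600). That places the tangent points at U = (-43.100, 26.600) on FU and M = (-32.700, 37.000) on MR. Then |VM| = |M − V| = 49.379.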